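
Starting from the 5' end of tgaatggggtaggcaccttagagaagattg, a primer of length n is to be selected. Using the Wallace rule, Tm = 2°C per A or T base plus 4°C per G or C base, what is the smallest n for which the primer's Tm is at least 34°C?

First 11 bases: TGAATGGGGTA → Tm = 32°C (< 34°C)
First 12 bases: TGAATGGGGTAG → Tm = 36°C (≥ 34°C)
Each additional base adds 2°C (A/T) or 4°C (G/C), so Tm is non-decreasing in n; n = 12 is the first length to reach 34°C.

n = 12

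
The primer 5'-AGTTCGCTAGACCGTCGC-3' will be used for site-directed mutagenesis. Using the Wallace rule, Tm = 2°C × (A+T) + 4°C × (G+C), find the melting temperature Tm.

58°C

A=3, G=5, T=4, C=6
So N_AT = 7 and N_GC = 11.
Tm = 4·11 + 2·7 = 44 + 14 = 58°C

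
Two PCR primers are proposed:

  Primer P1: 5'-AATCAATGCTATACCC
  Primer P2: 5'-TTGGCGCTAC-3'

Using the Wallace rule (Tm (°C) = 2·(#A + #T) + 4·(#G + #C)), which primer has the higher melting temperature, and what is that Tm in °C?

Primer P1: A+T=10, G+C=6 → Tm = 2(10)+4(6) = 44°C
Primer P2: A+T=4, G+C=6 → Tm = 2(4)+4(6) = 32°C
44°C vs 32°C → primer P1 is higher.

Primer P1, 44°C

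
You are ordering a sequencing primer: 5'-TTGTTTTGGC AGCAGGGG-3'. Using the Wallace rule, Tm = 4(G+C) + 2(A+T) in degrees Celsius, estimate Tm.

56°C

G=8, A=2, T=6, C=2
A+T = 8, G+C = 10
Tm = 2×8 + 4×10 = 56°C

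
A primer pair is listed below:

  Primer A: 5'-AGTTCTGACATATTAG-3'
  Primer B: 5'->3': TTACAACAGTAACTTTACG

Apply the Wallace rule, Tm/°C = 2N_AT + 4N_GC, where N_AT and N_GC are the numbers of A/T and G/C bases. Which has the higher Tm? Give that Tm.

Primer B, 50°C

Primer A: A+T=11, G+C=5 → Tm = 2(11)+4(5) = 42°C
Primer B: A+T=13, G+C=6 → Tm = 2(13)+4(6) = 50°C
42°C vs 50°C → primer B is higher.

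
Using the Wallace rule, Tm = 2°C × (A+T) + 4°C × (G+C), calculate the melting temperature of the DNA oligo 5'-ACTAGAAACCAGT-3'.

T=2, G=2, A=6, C=3
So N_AT = 8 and N_GC = 5.
Tm = 4·5 + 2·8 = 20 + 16 = 36°C

36°C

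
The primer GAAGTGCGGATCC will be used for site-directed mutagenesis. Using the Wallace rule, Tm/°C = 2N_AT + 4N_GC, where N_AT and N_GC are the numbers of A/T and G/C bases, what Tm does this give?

42°C

Base counts: G=5, C=3, A=3, T=2
A+T = 5, G+C = 8
Tm = 2×5 + 4×8 = 42°C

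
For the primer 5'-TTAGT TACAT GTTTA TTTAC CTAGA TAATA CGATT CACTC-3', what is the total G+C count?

11

Base counts: A=12, C=7, T=17, G=4
G+C = 4 + 7 = 11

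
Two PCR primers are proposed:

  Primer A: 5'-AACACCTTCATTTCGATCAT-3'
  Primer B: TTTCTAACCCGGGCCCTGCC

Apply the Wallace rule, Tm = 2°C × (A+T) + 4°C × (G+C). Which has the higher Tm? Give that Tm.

Primer B, 66°C

Primer A: A+T=13, G+C=7 → Tm = 2(13)+4(7) = 54°C
Primer B: A+T=7, G+C=13 → Tm = 2(7)+4(13) = 66°C
54°C vs 66°C → primer B is higher.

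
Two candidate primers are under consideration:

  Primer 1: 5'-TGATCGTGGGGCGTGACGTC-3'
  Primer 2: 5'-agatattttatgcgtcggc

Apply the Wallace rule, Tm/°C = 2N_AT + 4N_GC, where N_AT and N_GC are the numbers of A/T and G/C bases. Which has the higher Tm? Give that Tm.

Primer 1, 66°C

Primer 1: A+T=7, G+C=13 → Tm = 2(7)+4(13) = 66°C
Primer 2: A+T=11, G+C=8 → Tm = 2(11)+4(8) = 54°C
66°C vs 54°C → primer 1 is higher.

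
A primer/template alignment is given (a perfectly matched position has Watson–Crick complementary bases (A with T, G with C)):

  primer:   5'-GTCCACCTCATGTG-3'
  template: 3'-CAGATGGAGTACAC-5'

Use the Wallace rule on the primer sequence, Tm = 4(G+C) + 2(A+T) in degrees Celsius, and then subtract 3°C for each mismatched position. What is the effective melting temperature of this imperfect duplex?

Primer base counts: A=2, T=4, G=3, C=5 → A+T=6, G+C=8
Perfect-match Tm = 2(6) + 4(8) = 12 + 32 = 44°C
Mismatches (positions where the bases are not complementary): 1 (at position 4)
Effective Tm = 44 − 1×3 = 44 − 3 = 41°C

41°C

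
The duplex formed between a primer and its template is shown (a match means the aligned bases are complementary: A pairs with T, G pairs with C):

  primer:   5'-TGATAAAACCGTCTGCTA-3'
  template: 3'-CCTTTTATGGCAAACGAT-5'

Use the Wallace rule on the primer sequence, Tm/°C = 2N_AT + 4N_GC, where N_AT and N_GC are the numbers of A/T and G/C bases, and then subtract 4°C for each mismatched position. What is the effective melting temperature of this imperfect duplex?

Primer base counts: A=6, T=5, G=3, C=4 → A+T=11, G+C=7
Perfect-match Tm = 2(11) + 4(7) = 22 + 28 = 50°C
Mismatches (positions where the bases are not complementary): 4 (at positions 1, 4, 7, 13)
Effective Tm = 50 − 4×4 = 50 − 16 = 34°C

34°C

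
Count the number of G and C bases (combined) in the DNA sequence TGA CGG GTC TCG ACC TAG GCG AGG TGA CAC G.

Counting bases: T=5, A=6, G=12, C=8
Total G or C: 12 + 8 = 20

20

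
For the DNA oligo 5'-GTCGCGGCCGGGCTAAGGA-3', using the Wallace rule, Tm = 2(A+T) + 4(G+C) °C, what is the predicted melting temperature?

66°C

Scanning the sequence gives G=9, A=3, T=2, C=5.
AT pairs contribute 5, GC pairs contribute 14.
Tm = 4·14 + 2·5 = 56 + 10 = 66°C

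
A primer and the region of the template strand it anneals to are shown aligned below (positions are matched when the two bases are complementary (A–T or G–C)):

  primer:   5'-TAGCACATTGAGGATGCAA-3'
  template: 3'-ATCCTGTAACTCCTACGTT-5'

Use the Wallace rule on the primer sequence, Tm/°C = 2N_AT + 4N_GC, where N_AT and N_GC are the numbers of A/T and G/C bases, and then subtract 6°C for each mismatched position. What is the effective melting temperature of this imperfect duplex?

Primer base counts: A=7, T=4, G=5, C=3 → A+T=11, G+C=8
Perfect-match Tm = 2(11) + 4(8) = 22 + 32 = 54°C
Mismatches (positions where the bases are not complementary): 1 (at position 4)
Effective Tm = 54 − 1×6 = 54 − 6 = 48°C

48°C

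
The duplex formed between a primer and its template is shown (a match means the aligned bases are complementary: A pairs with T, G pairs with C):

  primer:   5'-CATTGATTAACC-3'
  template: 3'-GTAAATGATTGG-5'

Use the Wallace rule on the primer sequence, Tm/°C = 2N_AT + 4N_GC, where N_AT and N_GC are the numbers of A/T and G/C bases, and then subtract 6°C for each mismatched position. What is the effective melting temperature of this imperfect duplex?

20°C

Primer base counts: A=4, T=4, G=1, C=3 → A+T=8, G+C=4
Perfect-match Tm = 2(8) + 4(4) = 16 + 16 = 32°C
Mismatches (positions where the bases are not complementary): 2 (at positions 5, 7)
Effective Tm = 32 − 2×6 = 32 − 12 = 20°C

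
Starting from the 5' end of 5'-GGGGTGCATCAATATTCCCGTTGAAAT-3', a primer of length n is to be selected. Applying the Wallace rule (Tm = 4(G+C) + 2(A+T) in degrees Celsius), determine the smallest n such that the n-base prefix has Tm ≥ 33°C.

n = 10

First 9 bases: GGGGTGCAT → Tm = 30°C (< 33°C)
First 10 bases: GGGGTGCATC → Tm = 34°C (≥ 33°C)
Since every base adds ≥2°C, Tm only increases with n, so the threshold is first crossed at n = 10.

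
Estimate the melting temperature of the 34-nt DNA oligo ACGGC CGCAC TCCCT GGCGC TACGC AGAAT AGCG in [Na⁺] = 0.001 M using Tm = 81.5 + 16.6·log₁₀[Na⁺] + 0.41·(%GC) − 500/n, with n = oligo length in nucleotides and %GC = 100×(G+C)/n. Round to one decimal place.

Length n = 34. C=13, G=10, A=7, T=4
G+C = 23, so %GC = 23/34 × 100 = 67.647%
Salt term: 16.6 × (-3) = -49.8
GC term: 0.41 × 67.647 = 27.735; length term: −500/34 = −14.706
Tm = 81.5 + (-49.8) + 27.735 − 14.706 = 44.729 → 44.7°C

44.7°C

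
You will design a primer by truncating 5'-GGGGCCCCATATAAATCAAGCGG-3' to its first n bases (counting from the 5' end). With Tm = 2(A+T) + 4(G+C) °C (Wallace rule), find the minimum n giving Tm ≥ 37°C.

n = 11

First 10 bases: GGGGCCCCAT → Tm = 36°C (< 37°C)
First 11 bases: GGGGCCCCATA → Tm = 38°C (≥ 37°C)
Since every base adds ≥2°C, Tm only increases with n, so the threshold is first crossed at n = 11.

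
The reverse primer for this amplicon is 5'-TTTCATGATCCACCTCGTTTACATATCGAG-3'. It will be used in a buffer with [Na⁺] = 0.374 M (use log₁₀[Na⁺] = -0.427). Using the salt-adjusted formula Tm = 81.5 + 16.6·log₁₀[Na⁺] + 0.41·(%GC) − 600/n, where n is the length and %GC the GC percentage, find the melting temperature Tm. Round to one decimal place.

Length n = 30. Scanning the sequence gives A=7, T=11, C=8, G=4.
G+C = 12, so %GC = 12/30 × 100 = 40%
Salt term: 16.6 × (-0.427) = -7.088
GC term: 0.41 × 40 = 16.4; length term: −600/30 = −20
Tm = 81.5 + (-7.088) + 16.4 − 20 = 70.812 → 70.8°C

70.8°C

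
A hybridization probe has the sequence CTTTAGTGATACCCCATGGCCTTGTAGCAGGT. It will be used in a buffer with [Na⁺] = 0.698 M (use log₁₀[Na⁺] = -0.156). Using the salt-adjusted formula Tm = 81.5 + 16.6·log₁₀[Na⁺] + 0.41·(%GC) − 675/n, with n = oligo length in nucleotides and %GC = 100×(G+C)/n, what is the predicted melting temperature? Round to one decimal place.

78.3°C

Length n = 32. Scanning the sequence gives A=6, G=8, T=10, C=8.
G+C = 16, so %GC = 16/32 × 100 = 50%
Salt term: 16.6 × (-0.156) = -2.59
GC term: 0.41 × 50 = 20.5; length term: −675/32 = −21.094
Tm = 81.5 + (-2.59) + 20.5 − 21.094 = 78.316 → 78.3°C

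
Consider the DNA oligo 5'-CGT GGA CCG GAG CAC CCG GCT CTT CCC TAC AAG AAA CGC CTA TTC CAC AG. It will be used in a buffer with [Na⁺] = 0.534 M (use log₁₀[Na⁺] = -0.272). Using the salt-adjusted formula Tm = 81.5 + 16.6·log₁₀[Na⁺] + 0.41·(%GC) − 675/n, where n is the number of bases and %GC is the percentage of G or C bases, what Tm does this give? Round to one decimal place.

88.1°C

Length n = 50. Scanning the sequence gives G=11, C=19, T=8, A=12.
G+C = 30, so %GC = 30/50 × 100 = 60%
Salt term: 16.6 × (-0.272) = -4.515
GC term: 0.41 × 60 = 24.6; length term: −675/50 = −13.5
Tm = 81.5 + (-4.515) + 24.6 − 13.5 = 88.085 → 88.1°C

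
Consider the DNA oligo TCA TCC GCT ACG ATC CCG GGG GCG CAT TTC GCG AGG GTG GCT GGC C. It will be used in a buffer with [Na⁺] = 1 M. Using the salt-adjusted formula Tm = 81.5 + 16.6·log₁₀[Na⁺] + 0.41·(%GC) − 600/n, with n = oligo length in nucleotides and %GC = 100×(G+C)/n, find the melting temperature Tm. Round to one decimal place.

97.0°C

Length n = 46. Scanning the sequence gives G=17, C=15, T=9, A=5.
G+C = 32, so %GC = 32/46 × 100 = 69.565%
Salt term: 16.6 × (0) = 0
GC term: 0.41 × 69.565 = 28.522; length term: −600/46 = −13.043
Tm = 81.5 + (0) + 28.522 − 13.043 = 96.979 → 97.0°C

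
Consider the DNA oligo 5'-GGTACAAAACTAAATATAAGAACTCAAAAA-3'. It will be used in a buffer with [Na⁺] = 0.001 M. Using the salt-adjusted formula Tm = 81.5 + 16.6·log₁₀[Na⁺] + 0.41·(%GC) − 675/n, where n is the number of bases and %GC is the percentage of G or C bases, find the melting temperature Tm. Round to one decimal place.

18.8°C

Length n = 30. Base counts: G=3, A=18, T=5, C=4
G+C = 7, so %GC = 7/30 × 100 = 23.333%
Salt term: 16.6 × (-3) = -49.8
GC term: 0.41 × 23.333 = 9.567; length term: −675/30 = −22.5
Tm = 81.5 + (-49.8) + 9.567 − 22.5 = 18.767 → 18.8°C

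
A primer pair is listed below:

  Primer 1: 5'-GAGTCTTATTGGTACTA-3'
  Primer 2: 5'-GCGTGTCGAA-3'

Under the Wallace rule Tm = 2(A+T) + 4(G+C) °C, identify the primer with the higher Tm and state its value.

Primer 1: A+T=11, G+C=6 → Tm = 2(11)+4(6) = 46°C
Primer 2: A+T=4, G+C=6 → Tm = 2(4)+4(6) = 32°C
46°C vs 32°C → primer 1 is higher.

Primer 1, 46°C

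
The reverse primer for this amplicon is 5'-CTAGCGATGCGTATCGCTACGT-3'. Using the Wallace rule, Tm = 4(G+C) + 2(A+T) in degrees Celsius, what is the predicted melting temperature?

Scanning the sequence gives C=6, A=4, T=6, G=6.
So N_AT = 10 and N_GC = 12.
Tm = 2×10 + 4×12 = 68°C

68°C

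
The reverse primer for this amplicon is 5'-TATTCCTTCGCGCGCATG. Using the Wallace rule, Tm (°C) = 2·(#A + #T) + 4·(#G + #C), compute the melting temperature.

56°C

Counting bases: A=2, G=4, C=6, T=6
AT pairs contribute 8, GC pairs contribute 10.
Tm = 2(8) + 4(10) = 16 + 40 = 56°C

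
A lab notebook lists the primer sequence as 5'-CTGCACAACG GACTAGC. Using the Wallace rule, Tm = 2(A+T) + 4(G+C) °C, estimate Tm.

Scanning the sequence gives A=5, C=6, G=4, T=2.
A+T = 7, G+C = 10
Tm = 2(7) + 4(10) = 14 + 40 = 54°C

54°C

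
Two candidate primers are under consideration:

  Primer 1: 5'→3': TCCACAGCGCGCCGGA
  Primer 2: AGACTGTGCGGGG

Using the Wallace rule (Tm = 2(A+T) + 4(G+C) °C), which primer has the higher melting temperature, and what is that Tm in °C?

Primer 1: A+T=4, G+C=12 → Tm = 2(4)+4(12) = 56°C
Primer 2: A+T=4, G+C=9 → Tm = 2(4)+4(9) = 44°C
56°C vs 44°C → primer 1 is higher.

Primer 1, 56°C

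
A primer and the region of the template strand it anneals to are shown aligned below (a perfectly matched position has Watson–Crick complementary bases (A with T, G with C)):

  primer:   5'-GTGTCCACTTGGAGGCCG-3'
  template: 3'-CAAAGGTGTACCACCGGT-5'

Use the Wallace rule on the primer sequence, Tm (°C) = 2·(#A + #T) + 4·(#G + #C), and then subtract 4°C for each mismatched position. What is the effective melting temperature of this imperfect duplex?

Primer base counts: A=2, T=4, G=7, C=5 → A+T=6, G+C=12
Perfect-match Tm = 2(6) + 4(12) = 12 + 48 = 60°C
Mismatches (positions where the bases are not complementary): 4 (at positions 3, 9, 13, 18)
Effective Tm = 60 − 4×4 = 60 − 16 = 44°C

44°C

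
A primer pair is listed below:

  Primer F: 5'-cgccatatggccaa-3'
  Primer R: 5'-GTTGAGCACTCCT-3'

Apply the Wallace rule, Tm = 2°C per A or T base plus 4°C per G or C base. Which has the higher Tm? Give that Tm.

Primer F, 44°C

Primer F: A+T=6, G+C=8 → Tm = 2(6)+4(8) = 44°C
Primer R: A+T=6, G+C=7 → Tm = 2(6)+4(7) = 40°C
44°C vs 40°C → primer F is higher.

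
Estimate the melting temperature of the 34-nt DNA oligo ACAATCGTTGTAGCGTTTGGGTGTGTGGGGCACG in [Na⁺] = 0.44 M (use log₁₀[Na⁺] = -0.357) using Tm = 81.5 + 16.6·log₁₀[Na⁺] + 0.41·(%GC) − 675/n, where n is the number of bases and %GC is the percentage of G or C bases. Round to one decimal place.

Length n = 34. G=14, A=5, C=5, T=10
G+C = 19, so %GC = 19/34 × 100 = 55.882%
Salt term: 16.6 × (-0.357) = -5.926
GC term: 0.41 × 55.882 = 22.912; length term: −675/34 = −19.853
Tm = 81.5 + (-5.926) + 22.912 − 19.853 = 78.633 → 78.6°C

78.6°C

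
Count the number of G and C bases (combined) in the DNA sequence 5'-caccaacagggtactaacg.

Scanning the sequence gives G=4, C=6, A=7, T=2.
Total G or C: 4 + 6 = 10

10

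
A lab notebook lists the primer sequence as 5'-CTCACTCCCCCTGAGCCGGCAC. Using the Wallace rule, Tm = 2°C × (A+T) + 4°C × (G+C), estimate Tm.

76°C

Base counts: G=4, C=12, A=3, T=3
So N_AT = 6 and N_GC = 16.
Tm = 2×6 + 4×16 = 76°C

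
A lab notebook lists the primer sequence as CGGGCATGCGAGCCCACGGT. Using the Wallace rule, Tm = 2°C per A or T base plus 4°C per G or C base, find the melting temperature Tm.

70°C

Base counts: T=2, A=3, G=8, C=7
So N_AT = 5 and N_GC = 15.
Tm = 2(5) + 4(15) = 10 + 60 = 70°C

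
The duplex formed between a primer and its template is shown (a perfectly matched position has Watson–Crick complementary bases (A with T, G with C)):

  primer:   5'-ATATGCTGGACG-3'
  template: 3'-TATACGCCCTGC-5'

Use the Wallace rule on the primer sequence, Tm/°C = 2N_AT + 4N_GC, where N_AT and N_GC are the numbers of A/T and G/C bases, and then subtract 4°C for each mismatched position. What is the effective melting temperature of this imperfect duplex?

Primer base counts: A=3, T=3, G=4, C=2 → A+T=6, G+C=6
Perfect-match Tm = 2(6) + 4(6) = 12 + 24 = 36°C
Mismatches (positions where the bases are not complementary): 1 (at position 7)
Effective Tm = 36 − 1×4 = 36 − 4 = 32°C

32°C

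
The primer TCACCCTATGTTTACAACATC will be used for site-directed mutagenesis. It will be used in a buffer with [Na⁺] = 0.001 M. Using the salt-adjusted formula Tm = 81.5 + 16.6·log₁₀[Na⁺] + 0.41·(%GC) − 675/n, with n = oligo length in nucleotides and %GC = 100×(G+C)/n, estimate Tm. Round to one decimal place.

Length n = 21. Base counts: A=6, G=1, C=7, T=7
G+C = 8, so %GC = 8/21 × 100 = 38.095%
Salt term: 16.6 × (-3) = -49.8
GC term: 0.41 × 38.095 = 15.619; length term: −675/21 = −32.143
Tm = 81.5 + (-49.8) + 15.619 − 32.143 = 15.176 → 15.2°C

15.2°C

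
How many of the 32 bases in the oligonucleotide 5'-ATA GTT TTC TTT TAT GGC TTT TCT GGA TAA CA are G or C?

Base counts: A=7, C=4, T=16, G=5
G+C = 5 + 4 = 9

9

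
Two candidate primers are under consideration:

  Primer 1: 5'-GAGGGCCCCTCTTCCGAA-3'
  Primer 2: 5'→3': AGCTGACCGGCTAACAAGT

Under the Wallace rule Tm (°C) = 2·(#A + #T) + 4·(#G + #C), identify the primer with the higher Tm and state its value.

Primer 1, 60°C

Primer 1: A+T=6, G+C=12 → Tm = 2(6)+4(12) = 60°C
Primer 2: A+T=9, G+C=10 → Tm = 2(9)+4(10) = 58°C
60°C vs 58°C → primer 1 is higher.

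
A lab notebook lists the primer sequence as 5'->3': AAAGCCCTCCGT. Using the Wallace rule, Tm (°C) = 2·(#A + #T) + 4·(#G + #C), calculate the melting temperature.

38°C

Counting bases: T=2, C=5, A=3, G=2
AT pairs contribute 5, GC pairs contribute 7.
Tm = 2×5 + 4×7 = 38°C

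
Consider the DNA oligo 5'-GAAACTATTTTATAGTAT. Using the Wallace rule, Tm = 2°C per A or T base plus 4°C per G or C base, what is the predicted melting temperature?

C=1, T=8, G=2, A=7
AT pairs contribute 15, GC pairs contribute 3.
Tm = 4·3 + 2·15 = 12 + 30 = 42°C

42°C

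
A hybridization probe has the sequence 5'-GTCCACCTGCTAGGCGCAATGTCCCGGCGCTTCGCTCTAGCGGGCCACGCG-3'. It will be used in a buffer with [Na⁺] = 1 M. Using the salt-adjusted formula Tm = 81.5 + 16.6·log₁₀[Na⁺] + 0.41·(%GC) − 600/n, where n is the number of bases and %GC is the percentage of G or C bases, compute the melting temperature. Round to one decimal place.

98.7°C

Length n = 51. Scanning the sequence gives A=6, G=16, C=20, T=9.
G+C = 36, so %GC = 36/51 × 100 = 70.588%
Salt term: 16.6 × (0) = 0
GC term: 0.41 × 70.588 = 28.941; length term: −600/51 = −11.765
Tm = 81.5 + (0) + 28.941 − 11.765 = 98.676 → 98.7°C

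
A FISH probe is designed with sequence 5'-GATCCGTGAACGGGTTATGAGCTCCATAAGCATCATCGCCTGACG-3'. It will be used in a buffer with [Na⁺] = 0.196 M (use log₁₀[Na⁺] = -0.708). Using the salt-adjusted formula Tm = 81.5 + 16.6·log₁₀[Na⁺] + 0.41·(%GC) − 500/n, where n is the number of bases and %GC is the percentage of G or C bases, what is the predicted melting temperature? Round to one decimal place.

80.5°C

Length n = 45. C=12, A=11, G=12, T=10
G+C = 24, so %GC = 24/45 × 100 = 53.333%
Salt term: 16.6 × (-0.708) = -11.753
GC term: 0.41 × 53.333 = 21.867; length term: −500/45 = −11.111
Tm = 81.5 + (-11.753) + 21.867 − 11.111 = 80.503 → 80.5°C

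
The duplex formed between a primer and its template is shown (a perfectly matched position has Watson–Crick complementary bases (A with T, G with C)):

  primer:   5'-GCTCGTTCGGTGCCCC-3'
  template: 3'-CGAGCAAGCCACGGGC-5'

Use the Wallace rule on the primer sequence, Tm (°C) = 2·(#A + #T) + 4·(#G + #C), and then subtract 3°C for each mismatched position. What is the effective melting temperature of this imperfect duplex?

Primer base counts: A=0, T=4, G=5, C=7 → A+T=4, G+C=12
Perfect-match Tm = 2(4) + 4(12) = 8 + 48 = 56°C
Mismatches (positions where the bases are not complementary): 1 (at position 16)
Effective Tm = 56 − 1×3 = 56 − 3 = 53°C

53°C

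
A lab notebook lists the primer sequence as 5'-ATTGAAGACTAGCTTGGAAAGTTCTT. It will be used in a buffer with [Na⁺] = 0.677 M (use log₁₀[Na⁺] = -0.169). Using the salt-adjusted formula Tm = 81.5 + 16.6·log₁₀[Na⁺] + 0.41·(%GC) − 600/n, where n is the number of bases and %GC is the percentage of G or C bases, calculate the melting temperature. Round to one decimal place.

69.8°C

Length n = 26. C=3, G=6, T=9, A=8
G+C = 9, so %GC = 9/26 × 100 = 34.615%
Salt term: 16.6 × (-0.169) = -2.805
GC term: 0.41 × 34.615 = 14.192; length term: −600/26 = −23.077
Tm = 81.5 + (-2.805) + 14.192 − 23.077 = 69.81 → 69.8°C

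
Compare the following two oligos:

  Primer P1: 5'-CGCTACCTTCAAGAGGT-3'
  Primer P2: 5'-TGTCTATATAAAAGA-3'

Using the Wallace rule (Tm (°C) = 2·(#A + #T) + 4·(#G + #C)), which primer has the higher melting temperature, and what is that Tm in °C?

Primer P1: A+T=8, G+C=9 → Tm = 2(8)+4(9) = 52°C
Primer P2: A+T=12, G+C=3 → Tm = 2(12)+4(3) = 36°C
52°C vs 36°C → primer P1 is higher.

Primer P1, 52°C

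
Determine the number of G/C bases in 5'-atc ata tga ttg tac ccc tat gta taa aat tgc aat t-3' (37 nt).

Counting bases: A=13, T=14, C=6, G=4
G+C = 4 + 6 = 10

10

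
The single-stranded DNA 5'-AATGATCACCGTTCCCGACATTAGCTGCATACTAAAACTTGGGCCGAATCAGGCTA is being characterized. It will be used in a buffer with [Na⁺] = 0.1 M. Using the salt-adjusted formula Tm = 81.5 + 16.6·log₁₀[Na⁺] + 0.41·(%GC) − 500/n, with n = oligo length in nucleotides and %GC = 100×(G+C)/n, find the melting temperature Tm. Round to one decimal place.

75.0°C

Length n = 56. Base counts: T=13, C=15, A=17, G=11
G+C = 26, so %GC = 26/56 × 100 = 46.429%
Salt term: 16.6 × (-1) = -16.6
GC term: 0.41 × 46.429 = 19.036; length term: −500/56 = −8.929
Tm = 81.5 + (-16.6) + 19.036 − 8.929 = 75.007 → 75.0°C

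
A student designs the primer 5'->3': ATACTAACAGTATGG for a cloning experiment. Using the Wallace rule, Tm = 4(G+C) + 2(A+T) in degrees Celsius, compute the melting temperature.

40°C

G=3, A=6, C=2, T=4
So N_AT = 10 and N_GC = 5.
Tm = 2×10 + 4×5 = 40°C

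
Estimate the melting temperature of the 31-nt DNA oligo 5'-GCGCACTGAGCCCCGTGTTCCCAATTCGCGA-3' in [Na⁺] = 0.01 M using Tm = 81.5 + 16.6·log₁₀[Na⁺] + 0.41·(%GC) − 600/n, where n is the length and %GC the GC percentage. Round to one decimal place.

55.4°C

Length n = 31. Scanning the sequence gives A=5, G=8, C=12, T=6.
G+C = 20, so %GC = 20/31 × 100 = 64.516%
Salt term: 16.6 × (-2) = -33.2
GC term: 0.41 × 64.516 = 26.452; length term: −600/31 = −19.355
Tm = 81.5 + (-33.2) + 26.452 − 19.355 = 55.397 → 55.4°C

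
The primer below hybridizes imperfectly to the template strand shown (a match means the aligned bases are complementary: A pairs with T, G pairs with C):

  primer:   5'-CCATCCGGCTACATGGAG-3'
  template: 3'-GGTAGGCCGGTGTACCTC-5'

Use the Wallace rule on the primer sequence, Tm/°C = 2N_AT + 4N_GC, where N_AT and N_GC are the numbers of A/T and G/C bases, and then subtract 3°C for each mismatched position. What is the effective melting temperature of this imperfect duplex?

55°C

Primer base counts: A=4, T=3, G=5, C=6 → A+T=7, G+C=11
Perfect-match Tm = 2(7) + 4(11) = 14 + 44 = 58°C
Mismatches (positions where the bases are not complementary): 1 (at position 10)
Effective Tm = 58 − 1×3 = 58 − 3 = 55°C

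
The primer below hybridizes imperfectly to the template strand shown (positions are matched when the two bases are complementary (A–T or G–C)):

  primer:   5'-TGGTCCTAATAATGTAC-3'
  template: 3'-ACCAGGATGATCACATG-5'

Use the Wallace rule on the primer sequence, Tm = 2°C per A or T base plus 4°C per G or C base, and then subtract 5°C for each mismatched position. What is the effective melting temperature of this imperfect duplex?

36°C

Primer base counts: A=5, T=6, G=3, C=3 → A+T=11, G+C=6
Perfect-match Tm = 2(11) + 4(6) = 22 + 24 = 46°C
Mismatches (positions where the bases are not complementary): 2 (at positions 9, 12)
Effective Tm = 46 − 2×5 = 46 − 10 = 36°C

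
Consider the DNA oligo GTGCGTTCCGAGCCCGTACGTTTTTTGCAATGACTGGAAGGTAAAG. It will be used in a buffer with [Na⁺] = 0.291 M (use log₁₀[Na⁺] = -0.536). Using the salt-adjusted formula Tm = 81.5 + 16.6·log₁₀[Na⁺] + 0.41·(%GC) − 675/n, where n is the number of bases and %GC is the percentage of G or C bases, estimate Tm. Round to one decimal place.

Length n = 46. Base counts: A=10, T=13, C=9, G=14
G+C = 23, so %GC = 23/46 × 100 = 50%
Salt term: 16.6 × (-0.536) = -8.898
GC term: 0.41 × 50 = 20.5; length term: −675/46 = −14.674
Tm = 81.5 + (-8.898) + 20.5 − 14.674 = 78.428 → 78.4°C

78.4°C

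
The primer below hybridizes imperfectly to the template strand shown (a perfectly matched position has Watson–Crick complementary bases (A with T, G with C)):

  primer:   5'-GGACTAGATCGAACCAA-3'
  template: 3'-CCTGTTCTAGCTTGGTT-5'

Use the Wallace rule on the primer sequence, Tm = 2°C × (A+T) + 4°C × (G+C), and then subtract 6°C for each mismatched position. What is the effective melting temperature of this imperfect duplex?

Primer base counts: A=7, T=2, G=4, C=4 → A+T=9, G+C=8
Perfect-match Tm = 2(9) + 4(8) = 18 + 32 = 50°C
Mismatches (positions where the bases are not complementary): 1 (at position 5)
Effective Tm = 50 − 1×6 = 50 − 6 = 44°C

44°C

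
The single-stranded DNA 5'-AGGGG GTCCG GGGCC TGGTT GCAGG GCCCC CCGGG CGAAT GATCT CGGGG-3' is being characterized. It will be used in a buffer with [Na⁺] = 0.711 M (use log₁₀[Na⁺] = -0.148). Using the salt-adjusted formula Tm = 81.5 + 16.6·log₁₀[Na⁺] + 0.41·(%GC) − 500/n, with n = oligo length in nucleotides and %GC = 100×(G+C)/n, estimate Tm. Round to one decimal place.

Length n = 50. Counting bases: G=24, A=5, T=7, C=14
G+C = 38, so %GC = 38/50 × 100 = 76%
Salt term: 16.6 × (-0.148) = -2.457
GC term: 0.41 × 76 = 31.16; length term: −500/50 = −10
Tm = 81.5 + (-2.457) + 31.16 − 10 = 100.203 → 100.2°C

100.2°C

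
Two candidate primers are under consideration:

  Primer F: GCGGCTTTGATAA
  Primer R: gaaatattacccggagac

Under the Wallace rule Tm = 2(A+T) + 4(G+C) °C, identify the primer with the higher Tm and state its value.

Primer F: A+T=7, G+C=6 → Tm = 2(7)+4(6) = 38°C
Primer R: A+T=10, G+C=8 → Tm = 2(10)+4(8) = 52°C
38°C vs 52°C → primer R is higher.

Primer R, 52°C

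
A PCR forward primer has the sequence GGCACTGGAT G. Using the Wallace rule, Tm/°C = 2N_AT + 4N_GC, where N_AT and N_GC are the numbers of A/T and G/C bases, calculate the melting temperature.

Counting bases: G=5, A=2, T=2, C=2
So N_AT = 4 and N_GC = 7.
Tm = 4·7 + 2·4 = 28 + 8 = 36°C

36°C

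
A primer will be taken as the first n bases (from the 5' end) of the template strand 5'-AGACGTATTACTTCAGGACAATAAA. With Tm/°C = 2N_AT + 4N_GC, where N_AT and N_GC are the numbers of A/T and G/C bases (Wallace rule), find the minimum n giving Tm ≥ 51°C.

n = 19

First 18 bases: AGACGTATTACTTCAGGA → Tm = 50°C (< 51°C)
First 19 bases: AGACGTATTACTTCAGGAC → Tm = 54°C (≥ 51°C)
Each additional base adds 2°C (A/T) or 4°C (G/C), so Tm is non-decreasing in n; n = 19 is the first length to reach 51°C.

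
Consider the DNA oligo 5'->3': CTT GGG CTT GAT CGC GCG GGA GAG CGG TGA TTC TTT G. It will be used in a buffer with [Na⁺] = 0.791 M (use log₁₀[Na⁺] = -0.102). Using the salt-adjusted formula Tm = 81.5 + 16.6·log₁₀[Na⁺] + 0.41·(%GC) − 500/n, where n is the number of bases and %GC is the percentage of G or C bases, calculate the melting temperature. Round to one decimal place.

Length n = 37. Scanning the sequence gives T=11, G=15, C=7, A=4.
G+C = 22, so %GC = 22/37 × 100 = 59.459%
Salt term: 16.6 × (-0.102) = -1.693
GC term: 0.41 × 59.459 = 24.378; length term: −500/37 = −13.514
Tm = 81.5 + (-1.693) + 24.378 − 13.514 = 90.671 → 90.7°C

90.7°C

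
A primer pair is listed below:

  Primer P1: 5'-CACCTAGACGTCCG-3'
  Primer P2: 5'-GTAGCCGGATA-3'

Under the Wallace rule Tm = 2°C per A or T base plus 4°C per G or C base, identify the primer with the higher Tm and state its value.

Primer P1, 46°C

Primer P1: A+T=5, G+C=9 → Tm = 2(5)+4(9) = 46°C
Primer P2: A+T=5, G+C=6 → Tm = 2(5)+4(6) = 34°C
46°C vs 34°C → primer P1 is higher.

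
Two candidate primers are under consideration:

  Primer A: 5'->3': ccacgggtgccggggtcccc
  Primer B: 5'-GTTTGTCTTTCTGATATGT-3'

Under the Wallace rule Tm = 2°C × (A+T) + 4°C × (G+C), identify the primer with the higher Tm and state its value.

Primer A: A+T=3, G+C=17 → Tm = 2(3)+4(17) = 74°C
Primer B: A+T=13, G+C=6 → Tm = 2(13)+4(6) = 50°C
74°C vs 50°C → primer A is higher.

Primer A, 74°C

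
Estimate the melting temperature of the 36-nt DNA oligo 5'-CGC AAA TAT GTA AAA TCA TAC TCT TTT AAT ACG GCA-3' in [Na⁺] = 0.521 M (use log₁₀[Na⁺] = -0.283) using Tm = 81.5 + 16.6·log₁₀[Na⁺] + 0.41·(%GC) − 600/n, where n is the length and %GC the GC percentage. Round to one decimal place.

Length n = 36. T=11, A=14, G=4, C=7
G+C = 11, so %GC = 11/36 × 100 = 30.556%
Salt term: 16.6 × (-0.283) = -4.698
GC term: 0.41 × 30.556 = 12.528; length term: −600/36 = −16.667
Tm = 81.5 + (-4.698) + 12.528 − 16.667 = 72.663 → 72.7°C

72.7°C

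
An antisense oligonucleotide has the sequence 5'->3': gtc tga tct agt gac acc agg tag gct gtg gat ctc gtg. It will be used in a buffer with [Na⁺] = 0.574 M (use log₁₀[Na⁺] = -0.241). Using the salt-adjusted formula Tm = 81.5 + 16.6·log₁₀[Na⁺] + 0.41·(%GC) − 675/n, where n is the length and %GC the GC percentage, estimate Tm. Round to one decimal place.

Length n = 39. Counting bases: T=11, A=7, C=8, G=13
G+C = 21, so %GC = 21/39 × 100 = 53.846%
Salt term: 16.6 × (-0.241) = -4.001
GC term: 0.41 × 53.846 = 22.077; length term: −675/39 = −17.308
Tm = 81.5 + (-4.001) + 22.077 − 17.308 = 82.268 → 82.3°C

82.3°C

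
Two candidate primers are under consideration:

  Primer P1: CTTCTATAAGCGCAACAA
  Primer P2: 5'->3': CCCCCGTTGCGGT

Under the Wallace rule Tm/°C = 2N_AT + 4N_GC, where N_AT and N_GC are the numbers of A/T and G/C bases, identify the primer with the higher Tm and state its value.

Primer P1, 50°C

Primer P1: A+T=11, G+C=7 → Tm = 2(11)+4(7) = 50°C
Primer P2: A+T=3, G+C=10 → Tm = 2(3)+4(10) = 46°C
50°C vs 46°C → primer P1 is higher.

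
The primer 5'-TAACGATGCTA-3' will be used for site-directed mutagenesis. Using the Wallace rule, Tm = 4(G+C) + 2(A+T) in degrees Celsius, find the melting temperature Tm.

30°C

Counting bases: A=4, C=2, G=2, T=3
AT pairs contribute 7, GC pairs contribute 4.
Tm = 2×7 + 4×4 = 30°C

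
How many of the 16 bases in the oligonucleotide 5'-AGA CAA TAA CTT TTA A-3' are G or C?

Counting bases: A=8, G=1, T=5, C=2
Total G or C: 1 + 2 = 3

3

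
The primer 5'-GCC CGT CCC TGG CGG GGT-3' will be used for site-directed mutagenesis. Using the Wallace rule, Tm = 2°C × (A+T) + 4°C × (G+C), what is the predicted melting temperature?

66°C

Base counts: G=8, T=3, A=0, C=7
AT pairs contribute 3, GC pairs contribute 15.
Tm = 2×3 + 4×15 = 66°C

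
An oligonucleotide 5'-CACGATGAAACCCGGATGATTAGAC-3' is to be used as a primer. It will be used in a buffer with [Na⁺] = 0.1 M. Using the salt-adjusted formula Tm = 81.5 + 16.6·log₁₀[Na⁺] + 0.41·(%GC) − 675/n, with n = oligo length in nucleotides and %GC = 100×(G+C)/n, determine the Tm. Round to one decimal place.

57.6°C

Length n = 25. Scanning the sequence gives T=4, A=9, G=6, C=6.
G+C = 12, so %GC = 12/25 × 100 = 48%
Salt term: 16.6 × (-1) = -16.6
GC term: 0.41 × 48 = 19.68; length term: −675/25 = −27
Tm = 81.5 + (-16.6) + 19.68 − 27 = 57.58 → 57.6°C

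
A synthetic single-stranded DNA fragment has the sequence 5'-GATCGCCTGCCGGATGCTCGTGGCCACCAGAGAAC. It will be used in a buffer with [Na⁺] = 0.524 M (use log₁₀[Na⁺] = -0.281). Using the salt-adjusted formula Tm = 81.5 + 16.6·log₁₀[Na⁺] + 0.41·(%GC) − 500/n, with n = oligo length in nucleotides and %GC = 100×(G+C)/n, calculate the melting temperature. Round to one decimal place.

89.5°C

Length n = 35. Base counts: C=12, G=11, T=5, A=7
G+C = 23, so %GC = 23/35 × 100 = 65.714%
Salt term: 16.6 × (-0.281) = -4.665
GC term: 0.41 × 65.714 = 26.943; length term: −500/35 = −14.286
Tm = 81.5 + (-4.665) + 26.943 − 14.286 = 89.492 → 89.5°C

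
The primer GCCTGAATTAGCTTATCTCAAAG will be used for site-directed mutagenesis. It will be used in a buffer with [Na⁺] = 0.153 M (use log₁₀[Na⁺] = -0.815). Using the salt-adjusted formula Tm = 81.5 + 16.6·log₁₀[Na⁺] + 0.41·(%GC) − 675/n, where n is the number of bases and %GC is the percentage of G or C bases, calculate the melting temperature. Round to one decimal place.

Length n = 23. Scanning the sequence gives T=7, C=5, G=4, A=7.
G+C = 9, so %GC = 9/23 × 100 = 39.13%
Salt term: 16.6 × (-0.815) = -13.529
GC term: 0.41 × 39.13 = 16.043; length term: −675/23 = −29.348
Tm = 81.5 + (-13.529) + 16.043 − 29.348 = 54.666 → 54.7°C

54.7°C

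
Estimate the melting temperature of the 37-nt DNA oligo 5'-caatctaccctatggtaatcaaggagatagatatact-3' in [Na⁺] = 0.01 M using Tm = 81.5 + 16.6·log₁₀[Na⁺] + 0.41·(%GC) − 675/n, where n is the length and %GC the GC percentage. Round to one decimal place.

Length n = 37. Scanning the sequence gives A=14, G=6, T=10, C=7.
G+C = 13, so %GC = 13/37 × 100 = 35.135%
Salt term: 16.6 × (-2) = -33.2
GC term: 0.41 × 35.135 = 14.405; length term: −675/37 = −18.243
Tm = 81.5 + (-33.2) + 14.405 − 18.243 = 44.462 → 44.5°C

44.5°C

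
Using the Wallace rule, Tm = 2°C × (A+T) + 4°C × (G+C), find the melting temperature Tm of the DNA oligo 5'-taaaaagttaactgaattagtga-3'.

Scanning the sequence gives T=7, G=4, C=1, A=11.
So N_AT = 18 and N_GC = 5.
Tm = 4·5 + 2·18 = 20 + 36 = 56°C

56°C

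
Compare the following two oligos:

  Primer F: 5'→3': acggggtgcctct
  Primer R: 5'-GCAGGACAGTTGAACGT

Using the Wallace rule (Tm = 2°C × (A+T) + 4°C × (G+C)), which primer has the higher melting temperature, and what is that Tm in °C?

Primer F: A+T=4, G+C=9 → Tm = 2(4)+4(9) = 44°C
Primer R: A+T=8, G+C=9 → Tm = 2(8)+4(9) = 52°C
44°C vs 52°C → primer R is higher.

Primer R, 52°C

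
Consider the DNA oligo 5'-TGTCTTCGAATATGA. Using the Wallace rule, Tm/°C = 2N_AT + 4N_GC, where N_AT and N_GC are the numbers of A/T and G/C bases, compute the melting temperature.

Scanning the sequence gives T=6, A=4, C=2, G=3.
So N_AT = 10 and N_GC = 5.
Tm = 4·5 + 2·10 = 20 + 20 = 40°C

40°C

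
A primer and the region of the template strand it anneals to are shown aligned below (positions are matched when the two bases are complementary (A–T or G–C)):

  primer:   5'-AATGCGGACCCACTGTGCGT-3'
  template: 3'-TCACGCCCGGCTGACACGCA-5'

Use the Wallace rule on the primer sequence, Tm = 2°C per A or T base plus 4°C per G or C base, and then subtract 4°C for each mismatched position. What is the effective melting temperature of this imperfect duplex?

52°C

Primer base counts: A=4, T=4, G=6, C=6 → A+T=8, G+C=12
Perfect-match Tm = 2(8) + 4(12) = 16 + 48 = 64°C
Mismatches (positions where the bases are not complementary): 3 (at positions 2, 8, 11)
Effective Tm = 64 − 3×4 = 64 − 12 = 52°C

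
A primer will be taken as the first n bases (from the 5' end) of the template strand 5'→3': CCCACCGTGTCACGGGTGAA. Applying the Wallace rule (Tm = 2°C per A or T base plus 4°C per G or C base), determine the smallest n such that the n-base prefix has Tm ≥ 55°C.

First 15 bases: CCCACCGTGTCACGG → Tm = 52°C (< 55°C)
First 16 bases: CCCACCGTGTCACGGG → Tm = 56°C (≥ 55°C)
Since every base adds ≥2°C, Tm only increases with n, so the threshold is first crossed at n = 16.

n = 16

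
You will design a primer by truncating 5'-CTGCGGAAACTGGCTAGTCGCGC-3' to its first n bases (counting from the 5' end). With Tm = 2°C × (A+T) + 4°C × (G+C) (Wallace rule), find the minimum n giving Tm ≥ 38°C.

n = 12

First 11 bases: CTGCGGAAACT → Tm = 34°C (< 38°C)
First 12 bases: CTGCGGAAACTG → Tm = 38°C (≥ 38°C)
Each additional base adds 2°C (A/T) or 4°C (G/C), so Tm is non-decreasing in n; n = 12 is the first length to reach 38°C.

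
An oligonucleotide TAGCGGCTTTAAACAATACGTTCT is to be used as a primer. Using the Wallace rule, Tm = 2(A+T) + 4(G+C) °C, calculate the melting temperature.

66°C

Base counts: G=4, A=7, T=8, C=5
So N_AT = 15 and N_GC = 9.
Tm = 2×15 + 4×9 = 66°C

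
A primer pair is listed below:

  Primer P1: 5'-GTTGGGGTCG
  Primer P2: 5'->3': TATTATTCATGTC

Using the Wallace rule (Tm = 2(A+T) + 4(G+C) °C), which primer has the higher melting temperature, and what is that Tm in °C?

Primer P1, 34°C

Primer P1: A+T=3, G+C=7 → Tm = 2(3)+4(7) = 34°C
Primer P2: A+T=10, G+C=3 → Tm = 2(10)+4(3) = 32°C
34°C vs 32°C → primer P1 is higher.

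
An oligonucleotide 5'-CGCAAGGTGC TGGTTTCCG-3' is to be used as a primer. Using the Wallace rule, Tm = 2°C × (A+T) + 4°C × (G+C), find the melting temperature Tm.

62°C

Counting bases: G=7, C=5, A=2, T=5
So N_AT = 7 and N_GC = 12.
Tm = 4·12 + 2·7 = 48 + 14 = 62°C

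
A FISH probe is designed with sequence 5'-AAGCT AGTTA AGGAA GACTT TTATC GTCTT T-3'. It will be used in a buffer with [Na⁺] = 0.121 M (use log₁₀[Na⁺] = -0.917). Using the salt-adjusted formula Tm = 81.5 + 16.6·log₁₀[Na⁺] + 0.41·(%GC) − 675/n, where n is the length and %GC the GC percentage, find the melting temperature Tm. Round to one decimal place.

Length n = 31. Base counts: C=4, A=9, T=12, G=6
G+C = 10, so %GC = 10/31 × 100 = 32.258%
Salt term: 16.6 × (-0.917) = -15.222
GC term: 0.41 × 32.258 = 13.226; length term: −675/31 = −21.774
Tm = 81.5 + (-15.222) + 13.226 − 21.774 = 57.73 → 57.7°C

57.7°C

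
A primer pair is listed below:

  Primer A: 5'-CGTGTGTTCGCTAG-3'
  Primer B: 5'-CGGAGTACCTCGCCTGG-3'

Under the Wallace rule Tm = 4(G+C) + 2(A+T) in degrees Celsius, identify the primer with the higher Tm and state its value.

Primer A: A+T=6, G+C=8 → Tm = 2(6)+4(8) = 44°C
Primer B: A+T=5, G+C=12 → Tm = 2(5)+4(12) = 58°C
44°C vs 58°C → primer B is higher.

Primer B, 58°C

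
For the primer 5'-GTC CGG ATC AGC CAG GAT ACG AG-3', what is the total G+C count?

Base counts: C=6, T=3, G=8, A=6
G+C = 8 + 6 = 14

14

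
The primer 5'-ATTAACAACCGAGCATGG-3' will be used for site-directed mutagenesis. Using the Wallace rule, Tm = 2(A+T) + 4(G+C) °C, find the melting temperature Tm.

52°C

Scanning the sequence gives C=4, T=3, G=4, A=7.
So N_AT = 10 and N_GC = 8.
Tm = 2(10) + 4(8) = 20 + 32 = 52°C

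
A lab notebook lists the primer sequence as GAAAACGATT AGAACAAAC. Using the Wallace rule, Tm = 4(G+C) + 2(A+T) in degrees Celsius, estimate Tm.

Scanning the sequence gives G=3, C=3, A=11, T=2.
AT pairs contribute 13, GC pairs contribute 6.
Tm = 2×13 + 4×6 = 50°C

50°C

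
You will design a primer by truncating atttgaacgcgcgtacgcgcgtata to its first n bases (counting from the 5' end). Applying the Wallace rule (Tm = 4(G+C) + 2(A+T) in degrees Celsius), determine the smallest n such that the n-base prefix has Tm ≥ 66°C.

n = 21

First 20 bases: ATTTGAACGCGCGTACGCGC → Tm = 64°C (< 66°C)
First 21 bases: ATTTGAACGCGCGTACGCGCG → Tm = 68°C (≥ 66°C)
Since every base adds ≥2°C, Tm only increases with n, so the threshold is first crossed at n = 21.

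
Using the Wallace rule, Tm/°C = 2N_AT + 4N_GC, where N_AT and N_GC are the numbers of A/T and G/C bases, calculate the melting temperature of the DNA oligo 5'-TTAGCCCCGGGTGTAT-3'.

50°C

Base counts: G=5, T=5, A=2, C=4
AT pairs contribute 7, GC pairs contribute 9.
Tm = 2×7 + 4×9 = 50°C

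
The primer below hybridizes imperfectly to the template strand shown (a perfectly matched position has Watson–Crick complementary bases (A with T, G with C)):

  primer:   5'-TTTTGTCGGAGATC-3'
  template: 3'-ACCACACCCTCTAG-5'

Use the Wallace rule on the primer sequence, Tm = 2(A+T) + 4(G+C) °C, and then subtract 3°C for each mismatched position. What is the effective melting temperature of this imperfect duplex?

31°C

Primer base counts: A=2, T=6, G=4, C=2 → A+T=8, G+C=6
Perfect-match Tm = 2(8) + 4(6) = 16 + 24 = 40°C
Mismatches (positions where the bases are not complementary): 3 (at positions 2, 3, 7)
Effective Tm = 40 − 3×3 = 40 − 9 = 31°C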